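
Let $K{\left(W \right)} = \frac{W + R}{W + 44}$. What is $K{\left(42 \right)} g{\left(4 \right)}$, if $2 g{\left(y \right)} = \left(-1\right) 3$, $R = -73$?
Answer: $\frac{93}{172} \approx 0.5407$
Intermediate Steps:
$g{\left(y \right)} = - \frac{3}{2}$ ($g{\left(y \right)} = \frac{\left(-1\right) 3}{2} = \frac{1}{2} \left(-3\right) = - \frac{3}{2}$)
$K{\left(W \right)} = \frac{-73 + W}{44 + W}$ ($K{\left(W \right)} = \frac{W - 73}{W + 44} = \frac{-73 + W}{44 + W}$)
$K{\left(42 \right)} g{\left(4 \right)} = \frac{-73 + 42}{44 + 42} \left(- \frac{3}{2}\right) = \frac{1}{86} \left(-31\right) \left(- \frac{3}{2}\right) = \left(- \frac{31}{86}\right) \left(- \frac{3}{2}\right) = \frac{93}{172}$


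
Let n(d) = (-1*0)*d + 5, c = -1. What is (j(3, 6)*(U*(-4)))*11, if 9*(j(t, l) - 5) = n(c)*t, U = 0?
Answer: 0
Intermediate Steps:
n(d) = 5 (n(d) = 0*d + 5 = 0 + 5 = 5)
j(t, l) = 5 + 5*t/9 (j(t, l) = 5 + (5*t)/9 = 5 + 5*t/9)
(j(3, 6)*(U*(-4)))*11 = ((5 + (5/9)*3)*(0*(-4)))*11 = ((5 + 5/3)*0)*11 = ((20/3)*0)*11 = 0*11 = 0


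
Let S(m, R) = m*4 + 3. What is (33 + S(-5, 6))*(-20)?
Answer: -320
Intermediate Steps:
S(m, R) = 3 + 4*m (S(m, R) = 4*m + 3 = 3 + 4*m)
(33 + S(-5, 6))*(-20) = (33 + (3 + 4*(-5)))*(-20) = (33 + (3 - 20))*(-20) = (33 - 17)*(-20) = 16*(-20) = -320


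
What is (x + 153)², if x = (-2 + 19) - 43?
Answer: 16129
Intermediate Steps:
x = -26 (x = 17 - 43 = -26)
(x + 153)² = (-26 + 153)² = 127² = 16129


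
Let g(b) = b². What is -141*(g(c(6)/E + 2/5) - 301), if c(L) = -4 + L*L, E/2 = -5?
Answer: 1033389/25 ≈ 41336.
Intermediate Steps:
E = -10 (E = 2*(-5) = -10)
c(L) = -4 + L²
-141*(g(c(6)/E + 2/5) - 301) = -141*(((-4 + 6²)/(-10) + 2/5)² - 301) = -141*(((-4 + 36)*(-⅒) + 2*(⅕))² - 301) = -141*((32*(-⅒) + ⅖)² - 301) = -141*((-16/5 + ⅖)² - 301) = -141*((-14/5)² - 301) = -141*(196/25 - 301) = -141*(-7329/25) = 1033389/25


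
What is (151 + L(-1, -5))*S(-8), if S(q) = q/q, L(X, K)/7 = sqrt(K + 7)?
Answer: 151 + 7*sqrt(2) ≈ 160.90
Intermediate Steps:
L(X, K) = 7*sqrt(7 + K) (L(X, K) = 7*sqrt(K + 7) = 7*sqrt(7 + K))
S(q) = 1
(151 + L(-1, -5))*S(-8) = (151 + 7*sqrt(7 - 5))*1 = (151 + 7*sqrt(2))*1 = 151 + 7*sqrt(2)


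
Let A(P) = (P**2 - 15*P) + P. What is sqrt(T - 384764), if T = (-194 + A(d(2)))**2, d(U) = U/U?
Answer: I*sqrt(341915) ≈ 584.74*I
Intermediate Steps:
d(U) = 1
A(P) = P**2 - 14*P
T = 42849 (T = (-194 + 1*(-14 + 1))**2 = (-194 + 1*(-13))**2 = (-194 - 13)**2 = (-207)**2 = 42849)
sqrt(T - 384764) = sqrt(42849 - 384764) = sqrt(-341915) = I*sqrt(341915)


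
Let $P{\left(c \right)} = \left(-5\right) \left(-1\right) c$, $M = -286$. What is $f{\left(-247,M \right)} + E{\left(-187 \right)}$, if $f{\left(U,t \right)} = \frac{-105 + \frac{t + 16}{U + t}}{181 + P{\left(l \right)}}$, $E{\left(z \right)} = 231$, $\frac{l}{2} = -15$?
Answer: $\frac{3761118}{16523} \approx 227.63$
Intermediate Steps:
$l = -30$ ($l = 2 \left(-15\right) = -30$)
$P{\left(c \right)} = 5 c$
$f{\left(U,t \right)} = - \frac{105}{31} + \frac{16 + t}{31 \left(U + t\right)}$ ($f{\left(U,t \right)} = \frac{-105 + \frac{t + 16}{U + t}}{181 + 5 \left(-30\right)} = \frac{-105 + \frac{16 + t}{U + t}}{181 - 150} = \frac{-105 + \frac{16 + t}{U + t}}{31} = \left(-105 + \frac{16 + t}{U + t}\right) \frac{1}{31} = - \frac{105}{31} + \frac{16 + t}{31 \left(U + t\right)}$)
$f{\left(-247,M \right)} + E{\left(-187 \right)} = \frac{16 - -25935 - -29744}{31 \left(-247 - 286\right)} + 231 = \frac{16 + 25935 + 29744}{31 \left(-533\right)} + 231 = \frac{1}{31} \left(- \frac{1}{533}\right) 55695 + 231 = - \frac{55695}{16523} + 231 = \frac{3761118}{16523}$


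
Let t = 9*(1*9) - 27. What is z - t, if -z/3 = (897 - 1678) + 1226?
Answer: -1389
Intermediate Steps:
z = -1335 (z = -3*((897 - 1678) + 1226) = -3*(-781 + 1226) = -3*445 = -1335)
t = 54 (t = 9*9 - 27 = 81 - 27 = 54)
z - t = -1335 - 1*54 = -1335 - 54 = -1389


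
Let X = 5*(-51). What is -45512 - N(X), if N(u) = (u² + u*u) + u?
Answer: -175307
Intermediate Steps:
X = -255
N(u) = u + 2*u² (N(u) = (u² + u²) + u = 2*u² + u = u + 2*u²)
-45512 - N(X) = -45512 - (-255)*(1 + 2*(-255)) = -45512 - (-255)*(1 - 510) = -45512 - (-255)*(-509) = -45512 - 1*129795 = -45512 - 129795 = -175307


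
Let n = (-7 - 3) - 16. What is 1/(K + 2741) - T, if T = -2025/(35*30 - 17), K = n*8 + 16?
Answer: 5162758/2633117 ≈ 1.9607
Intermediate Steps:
n = -26 (n = -10 - 16 = -26)
K = -192 (K = -26*8 + 16 = -208 + 16 = -192)
T = -2025/1033 (T = -2025/(1050 - 17) = -2025/1033 ≈ -1.9603)
1/(K + 2741) - T = 1/(-192 + 2741) - 1*(-2025/1033) = 1/2549 + 2025/1033 = 5162758/2633117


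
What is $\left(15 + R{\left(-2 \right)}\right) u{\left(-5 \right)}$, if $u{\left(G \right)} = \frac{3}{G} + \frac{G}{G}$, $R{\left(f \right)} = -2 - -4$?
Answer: $\frac{34}{5} \approx 6.8$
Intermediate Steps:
$R{\left(f \right)} = 2$ ($R{\left(f \right)} = -2 + 4 = 2$)
$u{\left(G \right)} = 1 + \frac{3}{G}$ ($u{\left(G \right)} = \frac{3}{G} + 1 = 1 + \frac{3}{G}$)
$\left(15 + R{\left(-2 \right)}\right) u{\left(-5 \right)} = \left(15 + 2\right) \frac{3 - 5}{-5} = 17 \left(\left(- \frac{1}{5}\right) \left(-2\right)\right) = 17 \cdot \frac{2}{5} = \frac{34}{5}$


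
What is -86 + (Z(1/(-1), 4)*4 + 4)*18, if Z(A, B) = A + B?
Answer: 202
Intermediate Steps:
-86 + (Z(1/(-1), 4)*4 + 4)*18 = -86 + ((1/(-1) + 4)*4 + 4)*18 = -86 + ((-1 + 4)*4 + 4)*18 = -86 + (3*4 + 4)*18 = -86 + (12 + 4)*18 = -86 + 16*18 = -86 + 288 = 202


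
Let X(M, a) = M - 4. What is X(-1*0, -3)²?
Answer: 16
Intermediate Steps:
X(M, a) = -4 + M
X(-1*0, -3)² = (-4 - 1*0)² = (-4 + 0)² = (-4)² = 16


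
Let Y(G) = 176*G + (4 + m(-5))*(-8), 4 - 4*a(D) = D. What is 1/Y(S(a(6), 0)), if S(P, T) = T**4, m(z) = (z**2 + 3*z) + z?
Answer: -1/72 ≈ -0.013889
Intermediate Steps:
a(D) = 1 - D/4
m(z) = z**2 + 4*z
Y(G) = -72 + 176*G (Y(G) = 176*G + (4 - 5*(4 - 5))*(-8) = 176*G + (4 - 5*(-1))*(-8) = 176*G + (4 + 5)*(-8) = 176*G + 9*(-8) = 176*G - 72 = -72 + 176*G)
1/Y(S(a(6), 0)) = 1/(-72 + 176*0**4) = 1/(-72 + 176*0) = 1/(-72 + 0) = 1/(-72) = -1/72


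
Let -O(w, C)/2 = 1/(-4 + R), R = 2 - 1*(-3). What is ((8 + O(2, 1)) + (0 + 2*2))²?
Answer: 100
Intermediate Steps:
R = 5 (R = 2 + 3 = 5)
O(w, C) = -2 (O(w, C) = -2/(-4 + 5) = -2/1 = -2*1 = -2)
((8 + O(2, 1)) + (0 + 2*2))² = ((8 - 2) + (0 + 2*2))² = (6 + (0 + 4))² = (6 + 4)² = 10² = 100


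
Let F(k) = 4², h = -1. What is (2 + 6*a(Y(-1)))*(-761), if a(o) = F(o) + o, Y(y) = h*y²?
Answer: -70012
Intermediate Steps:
Y(y) = -y²
F(k) = 16
a(o) = 16 + o
(2 + 6*a(Y(-1)))*(-761) = (2 + 6*(16 - 1*(-1)²))*(-761) = (2 + 6*(16 - 1*1))*(-761) = (2 + 6*(16 - 1))*(-761) = (2 + 6*15)*(-761) = (2 + 90)*(-761) = 92*(-761) = -70012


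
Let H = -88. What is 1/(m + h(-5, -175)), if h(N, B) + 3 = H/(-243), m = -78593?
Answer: -243/19098740 ≈ -1.2723e-5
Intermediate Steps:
h(N, B) = -641/243 (h(N, B) = -3 - 88/(-243) = -3 - 88*(-1/243) = -3 + 88/243 = -641/243)
1/(m + h(-5, -175)) = 1/(-78593 - 641/243) = 1/(-19098740/243) = -243/19098740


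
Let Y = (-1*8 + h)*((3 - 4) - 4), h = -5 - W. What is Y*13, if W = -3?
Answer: 650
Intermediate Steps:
h = -2 (h = -5 - 1*(-3) = -5 + 3 = -2)
Y = 50 (Y = (-1*8 - 2)*((3 - 4) - 4) = (-8 - 2)*(-1 - 4) = -10*(-5) = 50)
Y*13 = 50*13 = 650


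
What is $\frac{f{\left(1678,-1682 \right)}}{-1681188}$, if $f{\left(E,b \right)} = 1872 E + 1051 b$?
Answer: $- \frac{686717}{840594} \approx -0.81694$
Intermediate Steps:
$f{\left(E,b \right)} = 1051 b + 1872 E$
$\frac{f{\left(1678,-1682 \right)}}{-1681188} = \frac{1051 \left(-1682\right) + 1872 \cdot 1678}{-1681188} = \left(-1767782 + 3141216\right) \left(- \frac{1}{1681188}\right) = 1373434 \left(- \frac{1}{1681188}\right) = - \frac{686717}{840594}$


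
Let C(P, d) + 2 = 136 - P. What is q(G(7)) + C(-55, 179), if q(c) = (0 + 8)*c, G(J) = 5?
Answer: 229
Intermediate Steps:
C(P, d) = 134 - P (C(P, d) = -2 + (136 - P) = 134 - P)
q(c) = 8*c
q(G(7)) + C(-55, 179) = 8*5 + (134 - 1*(-55)) = 40 + (134 + 55) = 40 + 189 = 229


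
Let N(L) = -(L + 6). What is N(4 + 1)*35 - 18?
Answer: -403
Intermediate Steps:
N(L) = -6 - L (N(L) = -(6 + L) = -6 - L)
N(4 + 1)*35 - 18 = (-6 - (4 + 1))*35 - 18 = (-6 - 1*5)*35 - 18 = (-6 - 5)*35 - 18 = -11*35 - 18 = -385 - 18 = -403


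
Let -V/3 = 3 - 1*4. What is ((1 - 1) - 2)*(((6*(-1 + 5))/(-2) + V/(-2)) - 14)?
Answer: 55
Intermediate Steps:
V = 3 (V = -3*(3 - 1*4) = -3*(3 - 4) = -3*(-1) = 3)
((1 - 1) - 2)*(((6*(-1 + 5))/(-2) + V/(-2)) - 14) = ((1 - 1) - 2)*(((6*(-1 + 5))/(-2) + 3/(-2)) - 14) = (0 - 2)*(((6*4)*(-½) + 3*(-½)) - 14) = -2*((24*(-½) - 3/2) - 14) = -2*((-12 - 3/2) - 14) = -2*(-27/2 - 14) = -2*(-55/2) = 55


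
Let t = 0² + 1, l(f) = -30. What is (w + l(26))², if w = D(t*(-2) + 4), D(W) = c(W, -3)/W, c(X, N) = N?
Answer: 3969/4 ≈ 992.25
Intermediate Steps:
t = 1 (t = 0 + 1 = 1)
D(W) = -3/W
w = -3/2 (w = -3/(1*(-2) + 4) = -3/(-2 + 4) = -3/2 ≈ -1.5000)
(w + l(26))² = (-3/2 - 30)² = (-63/2)² = 3969/4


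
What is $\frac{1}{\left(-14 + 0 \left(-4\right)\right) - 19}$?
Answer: $- \frac{1}{33} \approx -0.030303$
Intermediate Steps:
$\frac{1}{\left(-14 + 0 \left(-4\right)\right) - 19} = \frac{1}{\left(-14 + 0\right) - 19} = \frac{1}{-14 - 19} = \frac{1}{-33} = - \frac{1}{33}$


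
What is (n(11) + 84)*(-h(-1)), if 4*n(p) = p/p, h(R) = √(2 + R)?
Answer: -337/4 ≈ -84.250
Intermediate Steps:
n(p) = ¼ (n(p) = (p/p)/4 = (¼)*1 = ¼)
(n(11) + 84)*(-h(-1)) = (¼ + 84)*(-√(2 - 1)) = 337*(-√1)/4 = 337*(-1*1)/4 = (337/4)*(-1) = -337/4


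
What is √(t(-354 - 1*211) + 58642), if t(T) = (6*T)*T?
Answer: 2*√493498 ≈ 1405.0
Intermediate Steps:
t(T) = 6*T²
√(t(-354 - 1*211) + 58642) = √(6*(-354 - 1*211)² + 58642) = √(6*(-354 - 211)² + 58642) = √(6*(-565)² + 58642) = √(6*319225 + 58642) = √(1915350 + 58642) = √1973992 = 2*√493498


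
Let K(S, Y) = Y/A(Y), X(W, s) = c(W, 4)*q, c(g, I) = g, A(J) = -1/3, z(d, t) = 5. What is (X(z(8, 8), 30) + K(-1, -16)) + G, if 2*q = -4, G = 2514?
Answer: 2552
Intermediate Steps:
A(J) = -1/3 (A(J) = -1*1/3 = -1/3)
q = -2 (q = (1/2)*(-4) = -2)
X(W, s) = -2*W (X(W, s) = W*(-2) = -2*W)
K(S, Y) = -3*Y (K(S, Y) = Y/(-1/3) = Y*(-3) = -3*Y)
(X(z(8, 8), 30) + K(-1, -16)) + G = (-2*5 - 3*(-16)) + 2514 = (-10 + 48) + 2514 = 38 + 2514 = 2552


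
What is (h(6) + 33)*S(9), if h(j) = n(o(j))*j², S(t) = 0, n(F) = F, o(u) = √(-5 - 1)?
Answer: 0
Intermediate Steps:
o(u) = I*√6 (o(u) = √(-6) = I*√6)
h(j) = I*√6*j² (h(j) = (I*√6)*j² = I*√6*j²)
(h(6) + 33)*S(9) = (I*√6*6² + 33)*0 = (I*√6*36 + 33)*0 = (36*I*√6 + 33)*0 = (33 + 36*I*√6)*0 = 0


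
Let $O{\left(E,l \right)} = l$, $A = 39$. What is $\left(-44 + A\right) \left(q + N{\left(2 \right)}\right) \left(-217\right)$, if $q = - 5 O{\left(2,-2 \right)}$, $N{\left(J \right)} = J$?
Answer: $13020$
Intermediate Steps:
$q = 10$ ($q = \left(-5\right) \left(-2\right) = 10$)
$\left(-44 + A\right) \left(q + N{\left(2 \right)}\right) \left(-217\right) = \left(-44 + 39\right) \left(10 + 2\right) \left(-217\right) = \left(-5\right) 12 \left(-217\right) = \left(-60\right) \left(-217\right) = 13020$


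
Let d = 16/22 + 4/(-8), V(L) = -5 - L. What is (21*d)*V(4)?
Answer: -945/22 ≈ -42.955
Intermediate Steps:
d = 5/22 (d = 16*(1/22) + 4*(-⅛) = 8/11 - ½ = 5/22 ≈ 0.22727)
(21*d)*V(4) = (21*(5/22))*(-5 - 1*4) = 105*(-5 - 4)/22 = (105/22)*(-9) = -945/22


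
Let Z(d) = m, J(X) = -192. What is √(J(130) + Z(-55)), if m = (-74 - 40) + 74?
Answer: 2*I*√58 ≈ 15.232*I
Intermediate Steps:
m = -40 (m = -114 + 74 = -40)
Z(d) = -40
√(J(130) + Z(-55)) = √(-192 - 40) = √(-232) = 2*I*√58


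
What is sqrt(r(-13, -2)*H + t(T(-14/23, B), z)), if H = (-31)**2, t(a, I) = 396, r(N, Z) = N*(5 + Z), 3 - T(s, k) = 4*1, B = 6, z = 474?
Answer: I*sqrt(37083) ≈ 192.57*I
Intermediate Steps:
T(s, k) = -1 (T(s, k) = 3 - 4 = -1)
H = 961
sqrt(r(-13, -2)*H + t(T(-14/23, B), z)) = sqrt(-13*(5 - 2)*961 + 396) = sqrt(-13*3*961 + 396) = sqrt(-39*961 + 396) = sqrt(-37479 + 396) = sqrt(-37083) = I*sqrt(37083)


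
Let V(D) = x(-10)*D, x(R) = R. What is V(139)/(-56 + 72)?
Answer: -695/8 ≈ -86.875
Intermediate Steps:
V(D) = -10*D
V(139)/(-56 + 72) = (-10*139)/(-56 + 72) = -1390/16 = -1390*1/16 = -695/8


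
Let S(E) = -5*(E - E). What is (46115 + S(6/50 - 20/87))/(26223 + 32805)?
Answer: 46115/59028 ≈ 0.78124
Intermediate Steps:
S(E) = 0 (S(E) = -5*0 = 0)
(46115 + S(6/50 - 20/87))/(26223 + 32805) = (46115 + 0)/(26223 + 32805) = 46115/59028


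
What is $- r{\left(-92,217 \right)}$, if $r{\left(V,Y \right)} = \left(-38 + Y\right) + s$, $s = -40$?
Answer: $-139$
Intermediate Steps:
$r{\left(V,Y \right)} = -78 + Y$ ($r{\left(V,Y \right)} = \left(-38 + Y\right) - 40 = -78 + Y$)
$- r{\left(-92,217 \right)} = - (-78 + 217) = \left(-1\right) 139 = -139$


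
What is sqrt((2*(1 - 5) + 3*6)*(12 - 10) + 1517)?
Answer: sqrt(1537) ≈ 39.205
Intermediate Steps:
sqrt((2*(1 - 5) + 3*6)*(12 - 10) + 1517) = sqrt((2*(-4) + 18)*2 + 1517) = sqrt((-8 + 18)*2 + 1517) = sqrt(10*2 + 1517) = sqrt(20 + 1517) = sqrt(1537)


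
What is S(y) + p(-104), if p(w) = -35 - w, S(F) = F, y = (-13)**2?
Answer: 238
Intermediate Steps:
y = 169
S(y) + p(-104) = 169 + (-35 - 1*(-104)) = 169 + (-35 + 104) = 169 + 69 = 238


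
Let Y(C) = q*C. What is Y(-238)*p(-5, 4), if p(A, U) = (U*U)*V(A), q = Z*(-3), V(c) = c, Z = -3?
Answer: 171360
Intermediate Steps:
q = 9 (q = -3*(-3) = 9)
p(A, U) = A*U**2 (p(A, U) = (U*U)*A = U**2*A = A*U**2)
Y(C) = 9*C
Y(-238)*p(-5, 4) = (9*(-238))*(-5*4**2) = -(-10710)*16 = -2142*(-80) = 171360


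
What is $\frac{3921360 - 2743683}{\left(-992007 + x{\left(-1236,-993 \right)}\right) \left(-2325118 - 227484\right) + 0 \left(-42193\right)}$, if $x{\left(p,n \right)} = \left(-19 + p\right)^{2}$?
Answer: $- \frac{1177677}{1488212912836} \approx -7.9134 \cdot 10^{-7}$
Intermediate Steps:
$\frac{3921360 - 2743683}{\left(-992007 + x{\left(-1236,-993 \right)}\right) \left(-2325118 - 227484\right) + 0 \left(-42193\right)} = \frac{3921360 - 2743683}{\left(-992007 + \left(-19 - 1236\right)^{2}\right) \left(-2325118 - 227484\right) + 0 \left(-42193\right)} = \frac{3921360 - 2743683}{\left(-992007 + \left(-1255\right)^{2}\right) \left(-2552602\right) + 0} = \frac{1177677}{\left(-992007 + 1575025\right) \left(-2552602\right) + 0} = \frac{1177677}{583018 \left(-2552602\right) + 0} = \frac{1177677}{-1488212912836 + 0} = \frac{1177677}{-1488212912836} = 1177677 \left(- \frac{1}{1488212912836}\right) = - \frac{1177677}{1488212912836}$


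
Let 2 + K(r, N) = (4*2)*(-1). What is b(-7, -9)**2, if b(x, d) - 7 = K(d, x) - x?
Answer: 16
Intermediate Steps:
K(r, N) = -10 (K(r, N) = -2 + (4*2)*(-1) = -2 + 8*(-1) = -2 - 8 = -10)
b(x, d) = -3 - x (b(x, d) = 7 + (-10 - x) = -3 - x)
b(-7, -9)**2 = (-3 - 1*(-7))**2 = (-3 + 7)**2 = 4**2 = 16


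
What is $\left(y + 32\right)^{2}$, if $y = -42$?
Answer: $100$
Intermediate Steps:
$\left(y + 32\right)^{2} = \left(-42 + 32\right)^{2} = \left(-10\right)^{2} = 100$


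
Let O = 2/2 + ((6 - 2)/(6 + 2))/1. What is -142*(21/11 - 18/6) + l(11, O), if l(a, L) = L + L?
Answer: 1737/11 ≈ 157.91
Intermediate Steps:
O = 3/2 (O = 2*(½) + (4/8)*1 = 1 + (4*(⅛))*1 = 1 + (½)*1 = 1 + ½ = 3/2 ≈ 1.5000)
l(a, L) = 2*L
-142*(21/11 - 18/6) + l(11, O) = -142*(21/11 - 18/6) + 2*(3/2) = -142*(21*(1/11) - 18*⅙) + 3 = -142*(21/11 - 3) + 3 = -142*(-12/11) + 3 = 1704/11 + 3 = 1737/11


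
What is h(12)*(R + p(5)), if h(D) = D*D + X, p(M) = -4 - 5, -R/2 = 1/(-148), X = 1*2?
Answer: -48545/37 ≈ -1312.0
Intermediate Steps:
X = 2
R = 1/74 (R = -2/(-148) = -2*(-1/148) = 1/74 ≈ 0.013514)
p(M) = -9
h(D) = 2 + D**2 (h(D) = D*D + 2 = D**2 + 2 = 2 + D**2)
h(12)*(R + p(5)) = (2 + 12**2)*(1/74 - 9) = (2 + 144)*(-665/74) = 146*(-665/74) = -48545/37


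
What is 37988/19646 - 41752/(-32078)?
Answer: 509709714/157551097 ≈ 3.2352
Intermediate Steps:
37988/19646 - 41752/(-32078) = 37988*(1/19646) - 41752*(-1/32078) = 18994/9823 + 20876/16039 = 509709714/157551097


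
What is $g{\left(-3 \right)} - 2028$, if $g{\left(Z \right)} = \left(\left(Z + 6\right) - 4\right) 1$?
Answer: $-2029$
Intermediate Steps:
$g{\left(Z \right)} = 2 + Z$ ($g{\left(Z \right)} = \left(\left(6 + Z\right) - 4\right) 1 = \left(2 + Z\right) 1 = 2 + Z$)
$g{\left(-3 \right)} - 2028 = \left(2 - 3\right) - 2028 = -1 - 2028 = -2029$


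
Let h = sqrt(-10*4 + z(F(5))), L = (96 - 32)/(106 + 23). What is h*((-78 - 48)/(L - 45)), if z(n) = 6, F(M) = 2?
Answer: 16254*I*sqrt(34)/5741 ≈ 16.509*I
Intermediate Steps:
L = 64/129 ≈ 0.49612
h = I*sqrt(34) (h = sqrt(-10*4 + 6) = sqrt(-40 + 6) = sqrt(-34) = I*sqrt(34) ≈ 5.8309*I)
h*((-78 - 48)/(L - 45)) = (I*sqrt(34))*((-78 - 48)/(64/129 - 45)) = (I*sqrt(34))*(-126/(-5741/129)) = (I*sqrt(34))*(-126*(-129/5741)) = (I*sqrt(34))*(16254/5741) = 16254*I*sqrt(34)/5741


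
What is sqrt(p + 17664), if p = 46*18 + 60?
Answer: 2*sqrt(4638) ≈ 136.21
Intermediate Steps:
p = 888 (p = 828 + 60 = 888)
sqrt(p + 17664) = sqrt(888 + 17664) = sqrt(18552) = 2*sqrt(4638)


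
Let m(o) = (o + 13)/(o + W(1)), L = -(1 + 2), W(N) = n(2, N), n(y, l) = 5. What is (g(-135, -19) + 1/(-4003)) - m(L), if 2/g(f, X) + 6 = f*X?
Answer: -51212938/10243677 ≈ -4.9995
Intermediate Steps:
g(f, X) = 2/(-6 + X*f) (g(f, X) = 2/(-6 + f*X) = 2/(-6 + X*f))
W(N) = 5
L = -3 (L = -1*3 = -3)
m(o) = (13 + o)/(5 + o) (m(o) = (o + 13)/(o + 5) = (13 + o)/(5 + o))
(g(-135, -19) + 1/(-4003)) - m(L) = (2/(-6 - 19*(-135)) + 1/(-4003)) - (13 - 3)/(5 - 3) = (2/(-6 + 2565) - 1/4003) - 10/2 = (2/2559 - 1/4003) - 10/2 = (2*(1/2559) - 1/4003) - 1*5 = (2/2559 - 1/4003) - 5 = 5447/10243677 - 5 = -51212938/10243677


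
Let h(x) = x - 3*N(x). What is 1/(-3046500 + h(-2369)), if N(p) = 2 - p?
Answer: -1/3055982 ≈ -3.2723e-7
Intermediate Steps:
h(x) = -6 + 4*x (h(x) = x - 3*(2 - x) = x + (-6 + 3*x) = -6 + 4*x)
1/(-3046500 + h(-2369)) = 1/(-3046500 + (-6 + 4*(-2369))) = 1/(-3046500 + (-6 - 9476)) = 1/(-3046500 - 9482) = 1/(-3055982) = -1/3055982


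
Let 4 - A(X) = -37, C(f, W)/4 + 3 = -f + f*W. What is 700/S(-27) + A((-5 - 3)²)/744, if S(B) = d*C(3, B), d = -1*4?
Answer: 4013/7192 ≈ 0.55798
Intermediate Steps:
d = -4
C(f, W) = -12 - 4*f + 4*W*f (C(f, W) = -12 + 4*(-f + f*W) = -12 + 4*(-f + W*f) = -12 + (-4*f + 4*W*f) = -12 - 4*f + 4*W*f)
A(X) = 41 (A(X) = 4 - 1*(-37) = 4 + 37 = 41)
S(B) = 96 - 48*B (S(B) = -4*(-12 - 4*3 + 4*B*3) = -4*(-12 - 12 + 12*B) = -4*(-24 + 12*B) = 96 - 48*B)
700/S(-27) + A((-5 - 3)²)/744 = 700/(96 - 48*(-27)) + 41/744 = 700/(96 + 1296) + 41*(1/744) = 700/1392 + 41/744 = 700*(1/1392) + 41/744 = 175/348 + 41/744 = 4013/7192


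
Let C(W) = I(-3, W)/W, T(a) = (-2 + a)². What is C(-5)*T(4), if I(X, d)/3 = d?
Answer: 12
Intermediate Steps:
I(X, d) = 3*d
C(W) = 3 (C(W) = (3*W)/W = 3)
C(-5)*T(4) = 3*(-2 + 4)² = 3*2² = 3*4 = 12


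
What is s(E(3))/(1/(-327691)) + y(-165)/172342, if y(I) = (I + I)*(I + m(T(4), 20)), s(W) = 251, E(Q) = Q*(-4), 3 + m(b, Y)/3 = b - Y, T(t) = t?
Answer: -7087602714781/86171 ≈ -8.2250e+7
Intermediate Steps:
m(b, Y) = -9 - 3*Y + 3*b (m(b, Y) = -9 + 3*(b - Y) = -9 + (-3*Y + 3*b) = -9 - 3*Y + 3*b)
E(Q) = -4*Q
y(I) = 2*I*(-57 + I) (y(I) = (I + I)*(I + (-9 - 3*20 + 3*4)) = (2*I)*(I + (-9 - 60 + 12)) = (2*I)*(I - 57) = (2*I)*(-57 + I) = 2*I*(-57 + I))
s(E(3))/(1/(-327691)) + y(-165)/172342 = 251/(1/(-327691)) + (2*(-165)*(-57 - 165))/172342 = 251/(-1/327691) + (2*(-165)*(-222))*(1/172342) = 251*(-327691) + 73260*(1/172342) = -82250441 + 36630/86171 = -7087602714781/86171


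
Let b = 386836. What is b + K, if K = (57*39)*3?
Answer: 393505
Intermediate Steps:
K = 6669 (K = 2223*3 = 6669)
b + K = 386836 + 6669 = 393505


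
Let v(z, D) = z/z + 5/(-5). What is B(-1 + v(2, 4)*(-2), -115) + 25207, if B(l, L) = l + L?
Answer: 25091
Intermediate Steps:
v(z, D) = 0 (v(z, D) = 1 + 5*(-1/5) = 1 - 1 = 0)
B(l, L) = L + l
B(-1 + v(2, 4)*(-2), -115) + 25207 = (-115 + (-1 + 0*(-2))) + 25207 = (-115 + (-1 + 0)) + 25207 = (-115 - 1) + 25207 = -116 + 25207 = 25091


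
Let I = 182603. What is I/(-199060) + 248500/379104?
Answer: -1234944857/4716527640 ≈ -0.26183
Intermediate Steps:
I/(-199060) + 248500/379104 = 182603/(-199060) + 248500/379104 = 182603*(-1/199060) + 248500*(1/379104) = -182603/199060 + 62125/94776 = -1234944857/4716527640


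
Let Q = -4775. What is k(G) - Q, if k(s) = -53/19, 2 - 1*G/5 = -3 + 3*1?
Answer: 90672/19 ≈ 4772.2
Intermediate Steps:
G = 10 (G = 10 - 5*(-3 + 3*1) = 10 - 5*(-3 + 3) = 10 - 5*0 = 10 + 0 = 10)
k(s) = -53/19 (k(s) = -53*1/19 = -53/19)
k(G) - Q = -53/19 - 1*(-4775) = -53/19 + 4775 = 90672/19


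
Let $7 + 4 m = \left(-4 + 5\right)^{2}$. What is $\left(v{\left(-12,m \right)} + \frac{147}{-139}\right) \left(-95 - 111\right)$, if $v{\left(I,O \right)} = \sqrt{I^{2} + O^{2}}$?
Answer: $\frac{30282}{139} - 309 \sqrt{65} \approx -2273.4$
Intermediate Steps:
$m = - \frac{3}{2}$ ($m = - \frac{7}{4} + \frac{\left(-4 + 5\right)^{2}}{4} = - \frac{7}{4} + \frac{1^{2}}{4} = - \frac{7}{4} + \frac{1}{4} \cdot 1 = - \frac{7}{4} + \frac{1}{4} = - \frac{3}{2} \approx -1.5$)
$\left(v{\left(-12,m \right)} + \frac{147}{-139}\right) \left(-95 - 111\right) = \left(\sqrt{\left(-12\right)^{2} + \left(- \frac{3}{2}\right)^{2}} + \frac{147}{-139}\right) \left(-95 - 111\right) = \left(\sqrt{144 + \frac{9}{4}} + 147 \left(- \frac{1}{139}\right)\right) \left(-206\right) = \left(\sqrt{\frac{585}{4}} - \frac{147}{139}\right) \left(-206\right) = \left(\frac{3 \sqrt{65}}{2} - \frac{147}{139}\right) \left(-206\right) = \left(- \frac{147}{139} + \frac{3 \sqrt{65}}{2}\right) \left(-206\right) = \frac{30282}{139} - 309 \sqrt{65}$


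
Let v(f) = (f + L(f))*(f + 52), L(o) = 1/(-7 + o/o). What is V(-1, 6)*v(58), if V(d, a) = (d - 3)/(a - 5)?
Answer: -76340/3 ≈ -25447.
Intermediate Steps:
L(o) = -⅙ (L(o) = 1/(-7 + 1) = 1/(-6) = -⅙)
V(d, a) = (-3 + d)/(-5 + a)
v(f) = (52 + f)*(-⅙ + f) (v(f) = (f - ⅙)*(f + 52) = (-⅙ + f)*(52 + f) = (52 + f)*(-⅙ + f))
V(-1, 6)*v(58) = ((-3 - 1)/(-5 + 6))*(-26/3 + 58² + (311/6)*58) = (-4/1)*(-26/3 + 3364 + 9019/3) = (1*(-4))*(19085/3) = -4*19085/3 = -76340/3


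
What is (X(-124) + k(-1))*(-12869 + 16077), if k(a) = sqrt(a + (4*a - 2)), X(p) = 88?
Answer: 282304 + 3208*I*sqrt(7) ≈ 2.823e+5 + 8487.6*I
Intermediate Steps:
k(a) = sqrt(-2 + 5*a) (k(a) = sqrt(a + (-2 + 4*a)) = sqrt(-2 + 5*a))
(X(-124) + k(-1))*(-12869 + 16077) = (88 + sqrt(-2 + 5*(-1)))*(-12869 + 16077) = (88 + sqrt(-2 - 5))*3208 = (88 + sqrt(-7))*3208 = (88 + I*sqrt(7))*3208 = 282304 + 3208*I*sqrt(7)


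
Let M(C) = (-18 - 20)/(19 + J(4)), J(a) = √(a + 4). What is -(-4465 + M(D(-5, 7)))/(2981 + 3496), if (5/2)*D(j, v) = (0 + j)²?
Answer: 1576867/2286381 - 76*√2/2286381 ≈ 0.68963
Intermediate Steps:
J(a) = √(4 + a)
D(j, v) = 2*j²/5 (D(j, v) = 2*(0 + j)²/5 = 2*j²/5)
M(C) = -38/(19 + 2*√2) (M(C) = (-18 - 20)/(19 + √(4 + 4)) = -38/(19 + √8) = -38/(19 + 2*√2))
-(-4465 + M(D(-5, 7)))/(2981 + 3496) = -(-4465 + (-722/353 + 76*√2/353))/(2981 + 3496) = -(-1576867/353 + 76*√2/353)/6477 = -(-1576867/2286381 + 76*√2/2286381) = 1576867/2286381 - 76*√2/2286381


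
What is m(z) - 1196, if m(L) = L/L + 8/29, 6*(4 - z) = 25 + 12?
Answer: -34647/29 ≈ -1194.7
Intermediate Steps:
z = -13/6 (z = 4 - (25 + 12)/6 = 4 - ⅙*37 = 4 - 37/6 = -13/6 ≈ -2.1667)
m(L) = 37/29 (m(L) = 1 + 8*(1/29) = 1 + 8/29 = 37/29)
m(z) - 1196 = 37/29 - 1196 = -34647/29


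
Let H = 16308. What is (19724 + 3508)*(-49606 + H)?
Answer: -773579136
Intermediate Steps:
(19724 + 3508)*(-49606 + H) = (19724 + 3508)*(-49606 + 16308) = 23232*(-33298) = -773579136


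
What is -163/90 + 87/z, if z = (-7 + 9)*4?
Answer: 3263/360 ≈ 9.0639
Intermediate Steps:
z = 8 (z = 2*4 = 8)
-163/90 + 87/z = -163/90 + 87/8 = 3263/360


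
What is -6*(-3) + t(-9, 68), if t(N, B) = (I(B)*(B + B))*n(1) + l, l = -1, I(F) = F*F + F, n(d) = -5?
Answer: -3190543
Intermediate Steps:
I(F) = F + F² (I(F) = F² + F = F + F²)
t(N, B) = -1 - 10*B²*(1 + B) (t(N, B) = ((B*(1 + B))*(B + B))*(-5) - 1 = ((B*(1 + B))*(2*B))*(-5) - 1 = (2*B²*(1 + B))*(-5) - 1 = -10*B²*(1 + B) - 1 = -1 - 10*B²*(1 + B))
-6*(-3) + t(-9, 68) = -6*(-3) + (-1 - 10*68²*(1 + 68)) = 18 + (-1 - 10*4624*69) = 18 + (-1 - 3190560) = 18 - 3190561 = -3190543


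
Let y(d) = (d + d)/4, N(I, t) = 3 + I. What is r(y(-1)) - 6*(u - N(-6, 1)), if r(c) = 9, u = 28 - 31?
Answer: 9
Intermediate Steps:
u = -3
y(d) = d/2 (y(d) = (2*d)/4 = d/2)
r(y(-1)) - 6*(u - N(-6, 1)) = 9 - 6*(-3 - (3 - 6)) = 9 - 6*(-3 - 1*(-3)) = 9 - 6*(-3 + 3) = 9 - 6*0 = 9 + 0 = 9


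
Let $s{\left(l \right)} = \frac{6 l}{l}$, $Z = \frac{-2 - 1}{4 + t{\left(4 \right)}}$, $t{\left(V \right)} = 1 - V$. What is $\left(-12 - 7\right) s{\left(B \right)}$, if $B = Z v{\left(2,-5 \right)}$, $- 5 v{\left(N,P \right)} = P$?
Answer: $-114$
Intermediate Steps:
$v{\left(N,P \right)} = - \frac{P}{5}$
$Z = -3$ ($Z = \frac{-2 - 1}{4 + \left(1 - 4\right)} = - \frac{3}{4 + \left(1 - 4\right)} = - \frac{3}{4 - 3} = - \frac{3}{1} = \left(-3\right) 1 = -3$)
$B = -3$ ($B = - 3 \left(\left(- \frac{1}{5}\right) \left(-5\right)\right) = \left(-3\right) 1 = -3$)
$s{\left(l \right)} = 6$
$\left(-12 - 7\right) s{\left(B \right)} = \left(-12 - 7\right) 6 = \left(-19\right) 6 = -114$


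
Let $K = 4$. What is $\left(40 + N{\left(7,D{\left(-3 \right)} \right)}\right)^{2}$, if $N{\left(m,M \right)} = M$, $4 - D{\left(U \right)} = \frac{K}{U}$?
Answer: $\frac{18496}{9} \approx 2055.1$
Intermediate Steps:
$D{\left(U \right)} = 4 - \frac{4}{U}$
$\left(40 + N{\left(7,D{\left(-3 \right)} \right)}\right)^{2} = \left(40 + \left(4 - \frac{4}{-3}\right)\right)^{2} = \left(40 + \left(4 - - \frac{4}{3}\right)\right)^{2} = \left(40 + \left(4 + \frac{4}{3}\right)\right)^{2} = \left(40 + \frac{16}{3}\right)^{2} = \left(\frac{136}{3}\right)^{2} = \frac{18496}{9}$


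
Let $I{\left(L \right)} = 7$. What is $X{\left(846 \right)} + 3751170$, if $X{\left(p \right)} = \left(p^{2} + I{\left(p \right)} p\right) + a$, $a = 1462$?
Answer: $4474270$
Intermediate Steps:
$X{\left(p \right)} = 1462 + p^{2} + 7 p$ ($X{\left(p \right)} = \left(p^{2} + 7 p\right) + 1462 = 1462 + p^{2} + 7 p$)
$X{\left(846 \right)} + 3751170 = \left(1462 + 846^{2} + 7 \cdot 846\right) + 3751170 = \left(1462 + 715716 + 5922\right) + 3751170 = 723100 + 3751170 = 4474270$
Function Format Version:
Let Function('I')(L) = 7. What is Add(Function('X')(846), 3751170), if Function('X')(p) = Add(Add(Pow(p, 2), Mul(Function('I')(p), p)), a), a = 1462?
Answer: 4474270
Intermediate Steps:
Function('X')(p) = Add(1462, Pow(p, 2), Mul(7, p)) (Function('X')(p) = Add(Add(Pow(p, 2), Mul(7, p)), 1462) = Add(1462, Pow(p, 2), Mul(7, p)))
Add(Function('X')(846), 3751170) = Add(Add(1462, Pow(846, 2), Mul(7, 846)), 3751170) = Add(Add(1462, 715716, 5922), 3751170) = Add(723100, 3751170) = 4474270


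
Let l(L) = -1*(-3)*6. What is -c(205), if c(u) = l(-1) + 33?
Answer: -51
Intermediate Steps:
l(L) = 18 (l(L) = 3*6 = 18)
c(u) = 51 (c(u) = 18 + 33 = 51)
-c(205) = -1*51 = -51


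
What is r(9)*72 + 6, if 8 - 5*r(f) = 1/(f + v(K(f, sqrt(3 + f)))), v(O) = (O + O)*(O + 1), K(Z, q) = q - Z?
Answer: 3522066/29095 - 1632*sqrt(3)/29095 ≈ 120.96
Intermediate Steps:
v(O) = 2*O*(1 + O) (v(O) = (2*O)*(1 + O) = 2*O*(1 + O))
r(f) = 8/5 - 1/(5*(f + 2*(sqrt(3 + f) - f)*(1 + sqrt(3 + f) - f))) (r(f) = 8/5 - 1/(5*(f + 2*(sqrt(3 + f) - f)*(1 + (sqrt(3 + f) - f)))) = 8/5 - 1/(5*(f + 2*(sqrt(3 + f) - f)*(1 + sqrt(3 + f) - f))))
r(9)*72 + 6 = ((-1 + 8*9 - 16*(9 - sqrt(3 + 9))*(1 + sqrt(3 + 9) - 1*9))/(5*(9 - 2*(9 - sqrt(3 + 9))*(1 + sqrt(3 + 9) - 1*9))))*72 + 6 = ((-1 + 72 - 16*(9 - sqrt(12))*(1 + sqrt(12) - 9))/(5*(9 - 2*(9 - sqrt(12))*(1 + sqrt(12) - 9))))*72 + 6 = ((-1 + 72 - 16*(9 - 2*sqrt(3))*(1 + 2*sqrt(3) - 9))/(5*(9 - 2*(9 - 2*sqrt(3))*(1 + 2*sqrt(3) - 9))))*72 + 6 = ((-1 + 72 - 16*(9 - 2*sqrt(3))*(-8 + 2*sqrt(3)))/(5*(9 - 2*(9 - 2*sqrt(3))*(-8 + 2*sqrt(3)))))*72 + 6 = ((-1 + 72 - 16*(-8 + 2*sqrt(3))*(9 - 2*sqrt(3)))/(5*(9 - 2*(-8 + 2*sqrt(3))*(9 - 2*sqrt(3)))))*72 + 6 = ((71 - 16*(-8 + 2*sqrt(3))*(9 - 2*sqrt(3)))/(5*(9 - 2*(-8 + 2*sqrt(3))*(9 - 2*sqrt(3)))))*72 + 6 = 72*(71 - 16*(-8 + 2*sqrt(3))*(9 - 2*sqrt(3)))/(5*(9 - 2*(-8 + 2*sqrt(3))*(9 - 2*sqrt(3)))) + 6 = 6 + 72*(71 - 16*(-8 + 2*sqrt(3))*(9 - 2*sqrt(3)))/(5*(9 - 2*(-8 + 2*sqrt(3))*(9 - 2*sqrt(3))))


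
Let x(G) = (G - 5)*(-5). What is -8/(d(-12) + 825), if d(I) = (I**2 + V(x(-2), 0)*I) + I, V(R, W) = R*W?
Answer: -8/957 ≈ -0.0083595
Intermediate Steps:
x(G) = 25 - 5*G (x(G) = (-5 + G)*(-5) = 25 - 5*G)
d(I) = I + I**2 (d(I) = (I**2 + ((25 - 5*(-2))*0)*I) + I = (I**2 + ((25 + 10)*0)*I) + I = (I**2 + (35*0)*I) + I = (I**2 + 0*I) + I = (I**2 + 0) + I = I**2 + I = I + I**2)
-8/(d(-12) + 825) = -8/(-12*(1 - 12) + 825) = -8/(-12*(-11) + 825) = -8/(132 + 825) = -8/957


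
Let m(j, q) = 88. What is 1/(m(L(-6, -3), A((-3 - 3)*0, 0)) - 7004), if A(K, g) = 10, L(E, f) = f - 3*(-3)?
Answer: -1/6916 ≈ -0.00014459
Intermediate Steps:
L(E, f) = 9 + f (L(E, f) = f + 9 = 9 + f)
1/(m(L(-6, -3), A((-3 - 3)*0, 0)) - 7004) = 1/(88 - 7004) = 1/(-6916) = -1/6916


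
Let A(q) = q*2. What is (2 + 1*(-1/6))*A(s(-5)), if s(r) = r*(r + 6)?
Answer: -55/3 ≈ -18.333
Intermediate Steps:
s(r) = r*(6 + r)
A(q) = 2*q
(2 + 1*(-1/6))*A(s(-5)) = (2 + 1*(-1/6))*(2*(-5*(6 - 5))) = (2 + 1*(-1*⅙))*(2*(-5*1)) = (2 + 1*(-⅙))*(2*(-5)) = (2 - ⅙)*(-10) = (11/6)*(-10) = -55/3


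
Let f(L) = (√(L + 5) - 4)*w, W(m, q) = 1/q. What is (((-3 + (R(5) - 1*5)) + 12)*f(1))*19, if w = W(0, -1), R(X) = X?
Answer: 684 - 171*√6 ≈ 265.14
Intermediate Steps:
w = -1 (w = 1/(-1) = -1)
f(L) = 4 - √(5 + L) (f(L) = (√(L + 5) - 4)*(-1) = (√(5 + L) - 4)*(-1) = (-4 + √(5 + L))*(-1) = 4 - √(5 + L))
(((-3 + (R(5) - 1*5)) + 12)*f(1))*19 = (((-3 + (5 - 1*5)) + 12)*(4 - √(5 + 1)))*19 = (((-3 + (5 - 5)) + 12)*(4 - √6))*19 = (((-3 + 0) + 12)*(4 - √6))*19 = ((-3 + 12)*(4 - √6))*19 = (9*(4 - √6))*19 = (36 - 9*√6)*19 = 684 - 171*√6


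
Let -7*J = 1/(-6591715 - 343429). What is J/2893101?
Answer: 1/140448504290808 ≈ 7.1201e-15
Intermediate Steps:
J = 1/48546008 (J = -1/(7*(-6591715 - 343429)) = -1/7/(-6935144) = -1/7*(-1/6935144) = 1/48546008 ≈ 2.0599e-8)
J/2893101 = (1/48546008)/2893101 = (1/48546008)*(1/2893101) = 1/140448504290808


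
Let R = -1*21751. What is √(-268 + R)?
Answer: I*√22019 ≈ 148.39*I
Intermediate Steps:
R = -21751
√(-268 + R) = √(-268 - 21751) = √(-22019) = I*√22019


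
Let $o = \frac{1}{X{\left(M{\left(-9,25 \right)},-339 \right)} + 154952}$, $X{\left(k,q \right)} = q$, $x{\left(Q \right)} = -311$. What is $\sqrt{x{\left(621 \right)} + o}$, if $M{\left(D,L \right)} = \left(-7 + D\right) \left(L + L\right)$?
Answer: $\frac{3 i \sqrt{826056750394}}{154613} \approx 17.635 i$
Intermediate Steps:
$M{\left(D,L \right)} = 2 L \left(-7 + D\right)$ ($M{\left(D,L \right)} = \left(-7 + D\right) 2 L = 2 L \left(-7 + D\right)$)
$o = \frac{1}{154613}$ ($o = \frac{1}{-339 + 154952} = \frac{1}{154613} \approx 6.4678 \cdot 10^{-6}$)
$\sqrt{x{\left(621 \right)} + o} = \sqrt{-311 + \frac{1}{154613}} = \sqrt{- \frac{48084642}{154613}} = \frac{3 i \sqrt{826056750394}}{154613}$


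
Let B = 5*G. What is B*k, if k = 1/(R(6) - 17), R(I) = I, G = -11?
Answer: 5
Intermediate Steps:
k = -1/11 (k = 1/(6 - 17) = 1/(-11) = -1/11 ≈ -0.090909)
B = -55 (B = 5*(-11) = -55)
B*k = -55*(-1/11) = 5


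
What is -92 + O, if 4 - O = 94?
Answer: -182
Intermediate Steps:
O = -90 (O = 4 - 1*94 = 4 - 94 = -90)
-92 + O = -92 - 90 = -182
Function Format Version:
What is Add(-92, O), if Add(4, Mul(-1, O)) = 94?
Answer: -182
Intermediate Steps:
O = -90 (O = Add(4, Mul(-1, 94)) = Add(4, -94) = -90)
Add(-92, O) = Add(-92, -90) = -182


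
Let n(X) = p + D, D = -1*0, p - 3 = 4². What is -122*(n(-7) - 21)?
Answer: 244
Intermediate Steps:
p = 19 (p = 3 + 4² = 3 + 16 = 19)
D = 0
n(X) = 19 (n(X) = 19 + 0 = 19)
-122*(n(-7) - 21) = -122*(19 - 21) = -122*(-2) = 244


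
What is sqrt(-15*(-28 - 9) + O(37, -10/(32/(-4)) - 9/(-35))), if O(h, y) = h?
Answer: 4*sqrt(37) ≈ 24.331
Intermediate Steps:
sqrt(-15*(-28 - 9) + O(37, -10/(32/(-4)) - 9/(-35))) = sqrt(-15*(-28 - 9) + 37) = sqrt(-15*(-37) + 37) = sqrt(555 + 37) = sqrt(592) = 4*sqrt(37)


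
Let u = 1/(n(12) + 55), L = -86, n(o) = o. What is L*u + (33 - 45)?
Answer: -890/67 ≈ -13.284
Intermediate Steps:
u = 1/67 (u = 1/(12 + 55) = 1/67 ≈ 0.014925)
L*u + (33 - 45) = -86*1/67 + (33 - 45) = -86/67 - 12 = -890/67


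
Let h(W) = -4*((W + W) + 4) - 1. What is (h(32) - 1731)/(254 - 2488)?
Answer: 1002/1117 ≈ 0.89705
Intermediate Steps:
h(W) = -17 - 8*W (h(W) = -4*(2*W + 4) - 1 = -4*(4 + 2*W) - 1 = (-16 - 8*W) - 1 = -17 - 8*W)
(h(32) - 1731)/(254 - 2488) = ((-17 - 8*32) - 1731)/(254 - 2488) = ((-17 - 256) - 1731)/(-2234) = (-273 - 1731)*(-1/2234) = -2004*(-1/2234) = 1002/1117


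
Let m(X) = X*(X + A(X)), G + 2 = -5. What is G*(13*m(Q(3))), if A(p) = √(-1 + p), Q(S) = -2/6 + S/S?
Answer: -364/9 - 182*I*√3/9 ≈ -40.444 - 35.026*I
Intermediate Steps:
G = -7 (G = -2 - 5 = -7)
Q(S) = ⅔ (Q(S) = -2*⅙ + 1 = -⅓ + 1 = ⅔)
m(X) = X*(X + √(-1 + X))
G*(13*m(Q(3))) = -91*2*(⅔ + √(-1 + ⅔))/3 = -91*2*(⅔ + √(-⅓))/3 = -91*2*(⅔ + I*√3/3)/3 = -91*(4/9 + 2*I*√3/9) = -7*(52/9 + 26*I*√3/9) = -364/9 - 182*I*√3/9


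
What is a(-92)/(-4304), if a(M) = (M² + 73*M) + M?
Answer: -207/538 ≈ -0.38476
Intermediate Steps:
a(M) = M² + 74*M
a(-92)/(-4304) = -92*(74 - 92)/(-4304) = -92*(-18)*(-1/4304) = 1656*(-1/4304) = -207/538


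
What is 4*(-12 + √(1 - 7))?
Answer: -48 + 4*I*√6 ≈ -48.0 + 9.798*I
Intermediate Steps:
4*(-12 + √(1 - 7)) = 4*(-12 + √(-6)) = 4*(-12 + I*√6) = -48 + 4*I*√6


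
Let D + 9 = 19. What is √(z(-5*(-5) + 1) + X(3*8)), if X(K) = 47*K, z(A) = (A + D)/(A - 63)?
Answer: 10*√15429/37 ≈ 33.571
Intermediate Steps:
D = 10 (D = -9 + 19 = 10)
z(A) = (10 + A)/(-63 + A) (z(A) = (A + 10)/(A - 63) = (10 + A)/(-63 + A))
√(z(-5*(-5) + 1) + X(3*8)) = √((10 + (-5*(-5) + 1))/(-63 + (-5*(-5) + 1)) + 47*(3*8)) = √((10 + (25 + 1))/(-63 + (25 + 1)) + 47*24) = √((10 + 26)/(-63 + 26) + 1128) = √(36/(-37) + 1128) = √(-1/37*36 + 1128) = √(-36/37 + 1128) = √(41700/37) = 10*√15429/37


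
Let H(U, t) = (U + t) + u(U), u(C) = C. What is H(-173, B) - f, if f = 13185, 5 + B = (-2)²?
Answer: -13532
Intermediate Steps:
B = -1 (B = -5 + (-2)² = -5 + 4 = -1)
H(U, t) = t + 2*U (H(U, t) = (U + t) + U = t + 2*U)
H(-173, B) - f = (-1 + 2*(-173)) - 1*13185 = (-1 - 346) - 13185 = -347 - 13185 = -13532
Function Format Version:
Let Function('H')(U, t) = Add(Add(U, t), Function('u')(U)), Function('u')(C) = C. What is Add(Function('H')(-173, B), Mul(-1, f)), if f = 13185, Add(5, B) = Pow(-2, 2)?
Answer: -13532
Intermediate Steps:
B = -1 (B = Add(-5, Pow(-2, 2)) = Add(-5, 4) = -1)
Function('H')(U, t) = Add(t, Mul(2, U)) (Function('H')(U, t) = Add(Add(U, t), U) = Add(t, Mul(2, U)))
Add(Function('H')(-173, B), Mul(-1, f)) = Add(Add(-1, Mul(2, -173)), Mul(-1, 13185)) = Add(Add(-1, -346), -13185) = Add(-347, -13185) = -13532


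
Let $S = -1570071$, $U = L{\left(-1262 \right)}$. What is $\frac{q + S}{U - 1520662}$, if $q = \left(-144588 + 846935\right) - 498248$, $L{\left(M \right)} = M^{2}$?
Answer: $- \frac{227662}{11997} \approx -18.977$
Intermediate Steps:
$U = 1592644$ ($U = \left(-1262\right)^{2} = 1592644$)
$q = 204099$ ($q = 702347 - 498248 = 204099$)
$\frac{q + S}{U - 1520662} = \frac{204099 - 1570071}{1592644 - 1520662} = - \frac{1365972}{71982} = \left(-1365972\right) \frac{1}{71982} = - \frac{227662}{11997}$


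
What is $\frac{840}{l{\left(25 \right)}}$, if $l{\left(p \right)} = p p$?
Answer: $\frac{168}{125} \approx 1.344$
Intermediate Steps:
$l{\left(p \right)} = p^{2}$
$\frac{840}{l{\left(25 \right)}} = \frac{840}{25^{2}} = \frac{840}{625} = 840 \cdot \frac{1}{625} = \frac{168}{125}$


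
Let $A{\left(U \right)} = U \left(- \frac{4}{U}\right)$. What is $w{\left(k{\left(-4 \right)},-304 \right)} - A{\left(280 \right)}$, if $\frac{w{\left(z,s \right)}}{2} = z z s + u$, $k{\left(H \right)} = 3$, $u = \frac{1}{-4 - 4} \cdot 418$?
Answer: $- \frac{11145}{2} \approx -5572.5$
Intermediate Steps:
$u = - \frac{209}{4}$ ($u = \frac{1}{-8} \cdot 418 = \left(- \frac{1}{8}\right) 418 = - \frac{209}{4} \approx -52.25$)
$w{\left(z,s \right)} = - \frac{209}{2} + 2 s z^{2}$ ($w{\left(z,s \right)} = 2 \left(z z s - \frac{209}{4}\right) = 2 \left(z^{2} s - \frac{209}{4}\right) = 2 \left(s z^{2} - \frac{209}{4}\right) = 2 \left(- \frac{209}{4} + s z^{2}\right) = - \frac{209}{2} + 2 s z^{2}$)
$A{\left(U \right)} = -4$
$w{\left(k{\left(-4 \right)},-304 \right)} - A{\left(280 \right)} = \left(- \frac{209}{2} + 2 \left(-304\right) 3^{2}\right) - -4 = \left(- \frac{209}{2} + 2 \left(-304\right) 9\right) + 4 = \left(- \frac{209}{2} - 5472\right) + 4 = - \frac{11153}{2} + 4 = - \frac{11145}{2}$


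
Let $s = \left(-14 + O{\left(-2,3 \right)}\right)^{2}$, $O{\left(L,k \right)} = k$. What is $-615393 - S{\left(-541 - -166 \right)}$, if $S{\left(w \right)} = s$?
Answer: $-615514$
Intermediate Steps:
$s = 121$ ($s = \left(-14 + 3\right)^{2} = \left(-11\right)^{2} = 121$)
$S{\left(w \right)} = 121$
$-615393 - S{\left(-541 - -166 \right)} = -615393 - 121 = -615514$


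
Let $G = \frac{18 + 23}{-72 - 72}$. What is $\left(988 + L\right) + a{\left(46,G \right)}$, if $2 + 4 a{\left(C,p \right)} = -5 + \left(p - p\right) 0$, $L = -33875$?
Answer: $- \frac{131555}{4} \approx -32889.0$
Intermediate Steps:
$G = - \frac{41}{144}$ ($G = \frac{41}{-144} = 41 \left(- \frac{1}{144}\right) = - \frac{41}{144} \approx -0.28472$)
$a{\left(C,p \right)} = - \frac{7}{4}$ ($a{\left(C,p \right)} = - \frac{1}{2} + \frac{-5 + \left(p - p\right) 0}{4} = - \frac{1}{2} + \frac{-5 + 0 \cdot 0}{4} = - \frac{1}{2} + \frac{-5 + 0}{4} = - \frac{1}{2} + \frac{1}{4} \left(-5\right) = - \frac{1}{2} - \frac{5}{4} = - \frac{7}{4}$)
$\left(988 + L\right) + a{\left(46,G \right)} = \left(988 - 33875\right) - \frac{7}{4} = -32887 - \frac{7}{4} = - \frac{131555}{4}$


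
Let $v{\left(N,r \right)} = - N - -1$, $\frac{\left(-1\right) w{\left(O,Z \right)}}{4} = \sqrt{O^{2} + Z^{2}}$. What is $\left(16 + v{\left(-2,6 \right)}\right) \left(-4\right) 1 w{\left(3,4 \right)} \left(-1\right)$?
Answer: $-1520$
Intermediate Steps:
$w{\left(O,Z \right)} = - 4 \sqrt{O^{2} + Z^{2}}$
$v{\left(N,r \right)} = 1 - N$ ($v{\left(N,r \right)} = - N + 1 = 1 - N$)
$\left(16 + v{\left(-2,6 \right)}\right) \left(-4\right) 1 w{\left(3,4 \right)} \left(-1\right) = \left(16 + \left(1 - -2\right)\right) \left(-4\right) 1 \left(- 4 \sqrt{3^{2} + 4^{2}}\right) \left(-1\right) = \left(16 + \left(1 + 2\right)\right) - 4 \left(- 4 \sqrt{9 + 16}\right) \left(-1\right) = \left(16 + 3\right) - 4 \left(- 4 \sqrt{25}\right) \left(-1\right) = 19 - 4 \left(\left(-4\right) 5\right) \left(-1\right) = 19 \left(-4\right) \left(-20\right) \left(-1\right) = 19 \cdot 80 \left(-1\right) = 19 \left(-80\right) = -1520$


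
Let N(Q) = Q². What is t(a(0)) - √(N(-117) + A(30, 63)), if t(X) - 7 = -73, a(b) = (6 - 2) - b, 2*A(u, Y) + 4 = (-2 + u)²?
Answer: -66 - 19*√39 ≈ -184.66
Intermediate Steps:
A(u, Y) = -2 + (-2 + u)²/2
a(b) = 4 - b
t(X) = -66 (t(X) = 7 - 73 = -66)
t(a(0)) - √(N(-117) + A(30, 63)) = -66 - √((-117)² + (½)*30*(-4 + 30)) = -66 - √(13689 + (½)*30*26) = -66 - √(13689 + 390) = -66 - √14079 = -66 - 19*√39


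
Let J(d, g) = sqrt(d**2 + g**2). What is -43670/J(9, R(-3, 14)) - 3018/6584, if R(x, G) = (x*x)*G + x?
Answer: -1509/3292 - 4367*sqrt(10)/39 ≈ -354.55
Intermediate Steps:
R(x, G) = x + G*x**2 (R(x, G) = x**2*G + x = G*x**2 + x = x + G*x**2)
-43670/J(9, R(-3, 14)) - 3018/6584 = -43670/sqrt(9**2 + (-3*(1 + 14*(-3)))**2) - 3018/6584 = -43670/sqrt(81 + (-3*(1 - 42))**2) - 3018*1/6584 = -43670/sqrt(81 + (-3*(-41))**2) - 1509/3292 = -43670/sqrt(81 + 123**2) - 1509/3292 = -43670/sqrt(81 + 15129) - 1509/3292 = -43670*sqrt(10)/390 - 1509/3292 = -4367*sqrt(10)/39 - 1509/3292 = -1509/3292 - 4367*sqrt(10)/39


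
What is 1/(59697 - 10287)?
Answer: 1/49410 ≈ 2.0239e-5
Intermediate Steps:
1/(59697 - 10287) = 1/49410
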